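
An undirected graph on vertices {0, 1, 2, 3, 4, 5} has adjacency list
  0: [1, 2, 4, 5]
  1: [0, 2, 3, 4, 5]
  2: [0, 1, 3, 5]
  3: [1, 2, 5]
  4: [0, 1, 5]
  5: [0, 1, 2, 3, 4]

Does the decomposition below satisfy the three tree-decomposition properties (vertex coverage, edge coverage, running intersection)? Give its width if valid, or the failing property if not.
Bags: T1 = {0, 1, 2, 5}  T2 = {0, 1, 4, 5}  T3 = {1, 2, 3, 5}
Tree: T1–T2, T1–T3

Every vertex of G appears in some bag (union = {0, 1, 2, 3, 4, 5}); every edge is covered by a bag; and for each vertex v the set of bags containing v is connected in the bag tree. The decomposition is therefore valid. The largest bag has 4 vertices, so the width is 3.

Yes; width 3.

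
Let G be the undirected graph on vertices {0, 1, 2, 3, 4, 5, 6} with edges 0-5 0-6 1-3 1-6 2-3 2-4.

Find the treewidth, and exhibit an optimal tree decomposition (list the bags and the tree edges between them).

Treewidth 1.
Bags: B1 = {2, 4}  B2 = {2, 3}  B3 = {1, 3}  B4 = {1, 6}  B5 = {0, 6}  B6 = {0, 5}
Tree: B1–B2, B2–B3, B3–B4, B4–B5, B5–B6

Every bag has size at most 2, so the width is 2 − 1 = 1 and tw(G) ≤ 1. G has an edge, so its treewidth is at least 1. Therefore the treewidth is 1.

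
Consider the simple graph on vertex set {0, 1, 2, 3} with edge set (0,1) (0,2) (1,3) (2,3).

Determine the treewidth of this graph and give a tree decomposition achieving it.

The largest bag has 3 vertices, giving width 2; this decomposition certifies tw(G) ≤ 2. For the lower bound, G contains the cycle 3–2–0–1–3, so G is not a forest; only forests have treewidth ≤ 1, hence tw(G) ≥ 2. Therefore the treewidth is 2.

Treewidth 2.
Bags: B1 = {0, 2, 3}  B2 = {0, 1, 3}
Tree: B1–B2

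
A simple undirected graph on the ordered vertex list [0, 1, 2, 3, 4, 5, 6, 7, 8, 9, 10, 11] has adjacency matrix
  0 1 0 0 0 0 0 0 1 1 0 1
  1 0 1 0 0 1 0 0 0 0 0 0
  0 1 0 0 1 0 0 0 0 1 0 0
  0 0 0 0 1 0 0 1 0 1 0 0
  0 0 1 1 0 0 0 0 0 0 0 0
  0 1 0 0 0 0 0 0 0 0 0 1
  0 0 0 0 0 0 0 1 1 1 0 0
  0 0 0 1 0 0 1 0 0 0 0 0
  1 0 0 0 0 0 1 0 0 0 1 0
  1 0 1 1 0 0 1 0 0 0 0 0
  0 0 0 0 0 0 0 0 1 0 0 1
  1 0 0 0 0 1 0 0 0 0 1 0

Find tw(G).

3

A width-3 tree decomposition is:
Bags: B1 = {1, 5, 10, 11}  B2 = {0, 1, 10, 11}  B3 = {0, 1, 8, 10}  B4 = {0, 1, 2, 8}  B5 = {0, 2, 8, 9}  B6 = {2, 6, 8, 9}  B7 = {2, 4, 6, 9}  B8 = {3, 4, 6, 9}  B9 = {3, 4, 6, 7}
Tree: B1–B2, B2–B3, B3–B4, B4–B5, B5–B6, B6–B7, B7–B8, B8–B9
Each bag holds 4 vertices, so the decomposition has width 3, which upper-bounds the treewidth. For the lower bound: the 4 vertex sets {5,10,11}, {1}, {0}, {2,6,8,9} are disjoint, each induces a connected subgraph, and every pair is joined by at least one edge of G. Contracting each set to a single vertex therefore yields K_{4} as a minor, and since treewidth is minor-monotone, tw(G) ≥ tw(K_{4}) = 3. Hence tw(G) = 3 exactly.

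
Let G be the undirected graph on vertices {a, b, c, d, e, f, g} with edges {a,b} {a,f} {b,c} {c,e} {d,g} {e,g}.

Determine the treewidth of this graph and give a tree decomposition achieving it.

Every bag has size at most 2, so the width is 2 − 1 = 1 and tw(G) ≤ 1. Any graph with an edge has treewidth ≥ 1, and G has the edge f–a. Hence tw(G) = 1 exactly.

Treewidth 1.
One optimal decomposition is:
Bags: B1 = {a, f}  B2 = {a, b}  B3 = {b, c}  B4 = {c, e}  B5 = {e, g}  B6 = {d, g}
Tree: B1–B2, B2–B3, B3–B4, B4–B5, B5–B6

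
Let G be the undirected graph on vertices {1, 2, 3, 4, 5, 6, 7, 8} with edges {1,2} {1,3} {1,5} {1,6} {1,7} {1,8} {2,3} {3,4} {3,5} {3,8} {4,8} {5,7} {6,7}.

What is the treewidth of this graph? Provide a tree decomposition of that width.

Treewidth 2.
One such decomposition:
Bags: B1 = {1, 3, 5}  B2 = {1, 3, 8}  B3 = {3, 4, 8}  B4 = {1, 5, 7}  B5 = {1, 2, 3}  B6 = {1, 6, 7}
Tree: B1–B2, B2–B3, B1–B4, B1–B5, B4–B6

Each bag holds 3 vertices, so the decomposition has width 2, which upper-bounds the treewidth. On the other hand G contains the 3-clique {1, 3, 8}. A clique must lie in a single bag of any decomposition, so no decomposition can have width below 2. Therefore the treewidth is 2.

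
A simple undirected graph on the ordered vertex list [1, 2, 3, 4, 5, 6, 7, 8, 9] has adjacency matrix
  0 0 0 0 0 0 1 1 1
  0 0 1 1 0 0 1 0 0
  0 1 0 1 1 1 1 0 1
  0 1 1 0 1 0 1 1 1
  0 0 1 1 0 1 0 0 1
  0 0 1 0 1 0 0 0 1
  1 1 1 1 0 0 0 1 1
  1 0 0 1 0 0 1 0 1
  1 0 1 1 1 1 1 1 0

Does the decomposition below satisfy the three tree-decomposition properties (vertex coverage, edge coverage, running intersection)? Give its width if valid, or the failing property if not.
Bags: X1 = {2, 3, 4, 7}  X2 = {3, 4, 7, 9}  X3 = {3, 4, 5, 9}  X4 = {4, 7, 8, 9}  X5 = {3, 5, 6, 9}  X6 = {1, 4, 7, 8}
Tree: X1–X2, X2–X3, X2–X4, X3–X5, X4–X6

A tree decomposition must satisfy three properties: every vertex lies in some bag; for every edge, both endpoints lie together in some bag; and for every vertex, the bags containing it form a connected subtree. Here edge (9,1) lies in no bag, so the decomposition is invalid.

No — edge (9,1) lies in no bag.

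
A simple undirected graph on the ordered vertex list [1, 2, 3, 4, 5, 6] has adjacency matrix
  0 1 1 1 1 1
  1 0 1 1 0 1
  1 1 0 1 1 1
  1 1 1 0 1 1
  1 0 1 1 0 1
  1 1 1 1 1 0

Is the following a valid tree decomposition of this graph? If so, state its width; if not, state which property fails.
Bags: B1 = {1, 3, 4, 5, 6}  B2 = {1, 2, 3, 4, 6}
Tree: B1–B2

Yes; width 4.

Vertex coverage: the bags together contain {1, 2, 3, 4, 5, 6}, the full vertex set. Edge coverage: each edge of G has both endpoints in at least one bag. Running intersection: for every vertex, the bags containing it form a connected subtree. All three properties hold, so this is a valid tree decomposition of width max|bag| − 1 = 4, and hence tw(G) ≤ 4.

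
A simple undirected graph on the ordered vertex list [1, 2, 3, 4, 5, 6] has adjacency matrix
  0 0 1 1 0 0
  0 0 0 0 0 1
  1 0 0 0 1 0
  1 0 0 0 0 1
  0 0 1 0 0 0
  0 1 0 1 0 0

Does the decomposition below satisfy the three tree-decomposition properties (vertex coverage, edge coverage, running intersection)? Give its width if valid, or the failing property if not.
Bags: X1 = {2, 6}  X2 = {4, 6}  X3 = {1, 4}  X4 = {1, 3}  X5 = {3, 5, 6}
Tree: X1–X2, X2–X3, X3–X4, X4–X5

A tree decomposition must satisfy three properties: every vertex lies in some bag; for every edge, both endpoints lie together in some bag; and for every vertex, the bags containing it form a connected subtree. Here bags containing vertex 6 are not connected in the tree, so the decomposition is invalid.

No — bags containing vertex 6 are not connected in the tree.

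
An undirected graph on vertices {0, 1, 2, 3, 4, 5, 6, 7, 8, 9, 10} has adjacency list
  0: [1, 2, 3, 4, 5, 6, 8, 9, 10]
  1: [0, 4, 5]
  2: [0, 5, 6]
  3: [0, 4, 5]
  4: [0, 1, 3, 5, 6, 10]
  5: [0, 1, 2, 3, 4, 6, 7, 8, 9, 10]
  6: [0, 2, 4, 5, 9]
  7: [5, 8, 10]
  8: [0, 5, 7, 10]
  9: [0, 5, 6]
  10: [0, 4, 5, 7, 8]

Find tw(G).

A width-3 tree decomposition is:
Bags: B1 = {0, 5, 6, 9}  B2 = {0, 4, 5, 6}  B3 = {0, 4, 5, 10}  B4 = {0, 1, 4, 5}  B5 = {0, 5, 8, 10}  B6 = {0, 3, 4, 5}  B7 = {5, 7, 8, 10}  B8 = {0, 2, 5, 6}
Tree: B1–B2, B2–B3, B3–B4, B3–B5, B3–B6, B5–B7, B1–B8
Each bag holds 4 vertices, so the decomposition has width 3, which upper-bounds the treewidth. For the lower bound, the 4 vertices {0, 5, 8, 10} are pairwise adjacent, and any tree decomposition puts a clique entirely inside one bag — forcing width ≥ 3. Hence tw(G) = 3 exactly.

3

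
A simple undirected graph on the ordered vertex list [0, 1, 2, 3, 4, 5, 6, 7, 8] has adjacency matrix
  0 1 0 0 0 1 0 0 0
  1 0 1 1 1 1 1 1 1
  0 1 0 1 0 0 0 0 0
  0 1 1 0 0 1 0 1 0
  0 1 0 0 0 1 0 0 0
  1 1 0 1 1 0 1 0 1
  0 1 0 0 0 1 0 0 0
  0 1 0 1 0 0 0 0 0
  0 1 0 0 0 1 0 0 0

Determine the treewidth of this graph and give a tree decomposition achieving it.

Treewidth 2.
One optimal decomposition is:
Bags: B1 = {1, 3, 5}  B2 = {1, 5, 8}  B3 = {0, 1, 5}  B4 = {1, 2, 3}  B5 = {1, 3, 7}  B6 = {1, 5, 6}  B7 = {1, 4, 5}
Tree: B1–B2, B2–B3, B1–B4, B4–B5, B2–B6, B2–B7

Each bag holds 3 vertices, so the decomposition has width 2, which upper-bounds the treewidth. On the other hand G contains the 3-clique {1, 2, 3}. A clique must lie in a single bag of any decomposition, so no decomposition can have width below 2. Hence tw(G) = 2 exactly.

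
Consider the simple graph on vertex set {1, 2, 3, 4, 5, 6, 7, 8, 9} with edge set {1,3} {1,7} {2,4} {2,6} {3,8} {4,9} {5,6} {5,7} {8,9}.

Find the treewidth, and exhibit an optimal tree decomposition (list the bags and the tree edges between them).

Treewidth 2.
One optimal decomposition is:
Bags: B1 = {2, 4, 9}  B2 = {2, 8, 9}  B3 = {2, 3, 8}  B4 = {1, 2, 3}  B5 = {1, 2, 7}  B6 = {2, 5, 7}  B7 = {2, 5, 6}
Tree: B1–B2, B2–B3, B3–B4, B4–B5, B5–B6, B6–B7

Every bag has size at most 3, so the width is 3 − 1 = 2 and tw(G) ≤ 2. The edges 2–4–9–8–3–1–7–5–6–2 form a cycle, so G is not a tree and its treewidth is at least 2. Hence tw(G) = 2 exactly.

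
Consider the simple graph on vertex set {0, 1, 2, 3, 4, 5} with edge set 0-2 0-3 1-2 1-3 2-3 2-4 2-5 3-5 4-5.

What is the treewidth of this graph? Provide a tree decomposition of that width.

Each bag holds 3 vertices, so the decomposition has width 2, which upper-bounds the treewidth. On the other hand G contains the 3-clique {0, 2, 3}. A clique must lie in a single bag of any decomposition, so no decomposition can have width below 2. Therefore the treewidth is 2.

Treewidth 2.
One optimal decomposition is:
Bags: B1 = {2, 4, 5}  B2 = {2, 3, 5}  B3 = {1, 2, 3}  B4 = {0, 2, 3}
Tree: B1–B2, B2–B3, B3–B4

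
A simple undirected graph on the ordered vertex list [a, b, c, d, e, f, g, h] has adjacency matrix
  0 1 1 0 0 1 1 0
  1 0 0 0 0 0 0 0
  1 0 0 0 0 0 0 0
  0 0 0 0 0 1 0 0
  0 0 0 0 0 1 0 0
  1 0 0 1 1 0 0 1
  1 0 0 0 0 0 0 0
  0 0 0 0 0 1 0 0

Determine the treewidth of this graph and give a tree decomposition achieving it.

Treewidth 1.
One such decomposition:
Bags: B1 = {a, f}  B2 = {a, c}  B3 = {f, h}  B4 = {e, f}  B5 = {a, b}  B6 = {a, g}  B7 = {d, f}
Tree: B1–B2, B1–B3, B1–B4, B2–B5, B1–B6, B1–B7

The largest bag has 2 vertices, giving width 1; this decomposition certifies tw(G) ≤ 1. Since G has at least one edge (e.g. a–f), it is not an edgeless graph, so tw(G) ≥ 1. Hence tw(G) = 1 exactly.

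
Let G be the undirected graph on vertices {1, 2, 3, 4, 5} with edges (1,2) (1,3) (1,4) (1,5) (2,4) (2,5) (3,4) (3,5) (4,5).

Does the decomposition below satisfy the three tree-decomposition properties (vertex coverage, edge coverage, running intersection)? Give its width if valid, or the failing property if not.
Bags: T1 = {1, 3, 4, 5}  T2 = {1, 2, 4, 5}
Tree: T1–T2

Yes; width 3.

Every vertex of G appears in some bag (union = {1, 2, 3, 4, 5}); every edge is covered by a bag; and for each vertex v the set of bags containing v is connected in the bag tree. The decomposition is therefore valid. The largest bag has 4 vertices, so the width is 3.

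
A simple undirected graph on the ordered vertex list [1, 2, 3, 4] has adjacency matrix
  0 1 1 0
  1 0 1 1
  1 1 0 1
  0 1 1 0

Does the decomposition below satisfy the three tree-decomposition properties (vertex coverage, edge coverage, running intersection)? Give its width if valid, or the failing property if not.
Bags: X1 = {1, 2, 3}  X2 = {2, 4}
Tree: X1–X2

A tree decomposition must satisfy three properties: every vertex lies in some bag; for every edge, both endpoints lie together in some bag; and for every vertex, the bags containing it form a connected subtree. Here edge (3,4) lies in no bag, so the decomposition is invalid.

No — edge (3,4) lies in no bag.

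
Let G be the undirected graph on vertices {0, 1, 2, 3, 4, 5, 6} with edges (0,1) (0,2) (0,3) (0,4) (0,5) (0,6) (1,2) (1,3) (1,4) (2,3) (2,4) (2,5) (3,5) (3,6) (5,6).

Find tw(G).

A width-3 tree decomposition is:
Bags: B1 = {0, 1, 2, 4}  B2 = {0, 1, 2, 3}  B3 = {0, 2, 3, 5}  B4 = {0, 3, 5, 6}
Tree: B1–B2, B2–B3, B3–B4
Each bag holds 4 vertices, so the decomposition has width 3, which upper-bounds the treewidth. For the lower bound, the 4 vertices {0, 1, 2, 3} are pairwise adjacent, and any tree decomposition puts a clique entirely inside one bag — forcing width ≥ 3. The upper and lower bounds meet at 3, so that is the treewidth.

3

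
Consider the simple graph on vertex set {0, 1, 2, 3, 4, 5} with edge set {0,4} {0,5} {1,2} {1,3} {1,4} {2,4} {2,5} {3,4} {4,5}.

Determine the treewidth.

2

A width-2 tree decomposition is:
Bags: B1 = {1, 2, 4}  B2 = {2, 4, 5}  B3 = {0, 4, 5}  B4 = {1, 3, 4}
Tree: B1–B2, B2–B3, B1–B4
Each bag holds 3 vertices, so the decomposition has width 2, which upper-bounds the treewidth. For the lower bound, the 3 vertices {0, 4, 5} are pairwise adjacent, and any tree decomposition puts a clique entirely inside one bag — forcing width ≥ 2. Hence tw(G) = 2 exactly.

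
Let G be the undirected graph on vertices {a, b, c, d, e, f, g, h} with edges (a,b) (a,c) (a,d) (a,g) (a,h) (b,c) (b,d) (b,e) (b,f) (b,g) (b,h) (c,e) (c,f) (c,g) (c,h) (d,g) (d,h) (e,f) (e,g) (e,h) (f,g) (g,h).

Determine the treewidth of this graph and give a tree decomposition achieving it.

Treewidth 4.
One optimal decomposition is:
Bags: B1 = {a, b, c, g, h}  B2 = {b, c, e, g, h}  B3 = {a, b, d, g, h}  B4 = {b, c, e, f, g}
Tree: B1–B2, B1–B3, B2–B4

The largest bag has 5 vertices, giving width 4; this decomposition certifies tw(G) ≤ 4. On the other hand G contains the 5-clique {a, b, d, g, h}. A clique must lie in a single bag of any decomposition, so no decomposition can have width below 4. Therefore the treewidth is 4.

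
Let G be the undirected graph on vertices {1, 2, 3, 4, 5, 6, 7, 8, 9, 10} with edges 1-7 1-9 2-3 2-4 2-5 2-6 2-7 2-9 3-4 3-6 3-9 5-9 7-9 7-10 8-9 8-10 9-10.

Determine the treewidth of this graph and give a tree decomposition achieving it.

Treewidth 2.
One optimal decomposition is:
Bags: B1 = {2, 7, 9}  B2 = {7, 9, 10}  B3 = {2, 3, 9}  B4 = {2, 3, 6}  B5 = {1, 7, 9}  B6 = {8, 9, 10}  B7 = {2, 3, 4}  B8 = {2, 5, 9}
Tree: B1–B2, B1–B3, B3–B4, B1–B5, B2–B6, B4–B7, B1–B8

Every bag has size at most 3, so the width is 3 − 1 = 2 and tw(G) ≤ 2. Conversely, {8, 9, 10} is a clique of size 3, and the vertices of any clique must share a bag in every tree decomposition; so some bag has ≥ 3 vertices and tw(G) ≥ 2. Combining the bounds, tw(G) = 2.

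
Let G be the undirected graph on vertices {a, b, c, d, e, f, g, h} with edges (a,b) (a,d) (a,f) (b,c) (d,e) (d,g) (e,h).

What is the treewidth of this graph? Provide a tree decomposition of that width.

Every bag has size at most 2, so the width is 2 − 1 = 1 and tw(G) ≤ 1. Since G has at least one edge (e.g. f–a), it is not an edgeless graph, so tw(G) ≥ 1. Hence tw(G) = 1 exactly.

Treewidth 1.
Bags: B1 = {a, f}  B2 = {a, b}  B3 = {a, d}  B4 = {d, e}  B5 = {d, g}  B6 = {b, c}  B7 = {e, h}
Tree: B1–B2, B1–B3, B3–B4, B3–B5, B2–B6, B4–B7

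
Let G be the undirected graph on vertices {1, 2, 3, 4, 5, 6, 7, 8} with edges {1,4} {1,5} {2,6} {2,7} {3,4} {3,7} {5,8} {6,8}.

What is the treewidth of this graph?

2

A width-2 tree decomposition is:
Bags: B1 = {3, 4, 7}  B2 = {2, 4, 7}  B3 = {2, 4, 6}  B4 = {4, 6, 8}  B5 = {4, 5, 8}  B6 = {1, 4, 5}
Tree: B1–B2, B2–B3, B3–B4, B4–B5, B5–B6
Each bag holds 3 vertices, so the decomposition has width 2, which upper-bounds the treewidth. The edges 4–3–7–2–6–8–5–1–4 form a cycle, so G is not a tree and its treewidth is at least 2. Therefore the treewidth is 2.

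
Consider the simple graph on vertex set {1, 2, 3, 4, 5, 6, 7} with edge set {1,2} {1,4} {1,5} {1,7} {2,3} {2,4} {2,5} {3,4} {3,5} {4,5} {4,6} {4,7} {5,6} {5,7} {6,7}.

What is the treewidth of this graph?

A width-3 tree decomposition is:
Bags: B1 = {1, 4, 5, 7}  B2 = {1, 2, 4, 5}  B3 = {2, 3, 4, 5}  B4 = {4, 5, 6, 7}
Tree: B1–B2, B2–B3, B1–B4
Each bag holds 4 vertices, so the decomposition has width 3, which upper-bounds the treewidth. Conversely, {1, 2, 4, 5} is a clique of size 4, and the vertices of any clique must share a bag in every tree decomposition; so some bag has ≥ 4 vertices and tw(G) ≥ 3. Combining the bounds, tw(G) = 3.

3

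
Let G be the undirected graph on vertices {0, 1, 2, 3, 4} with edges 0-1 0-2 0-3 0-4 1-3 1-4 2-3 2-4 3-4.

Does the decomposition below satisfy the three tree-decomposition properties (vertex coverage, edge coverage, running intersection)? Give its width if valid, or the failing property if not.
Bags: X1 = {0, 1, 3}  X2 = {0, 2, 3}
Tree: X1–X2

No — vertex 4 appears in no bag.

A tree decomposition must satisfy three properties: every vertex lies in some bag; for every edge, both endpoints lie together in some bag; and for every vertex, the bags containing it form a connected subtree. Here vertex 4 appears in no bag, so the decomposition is invalid.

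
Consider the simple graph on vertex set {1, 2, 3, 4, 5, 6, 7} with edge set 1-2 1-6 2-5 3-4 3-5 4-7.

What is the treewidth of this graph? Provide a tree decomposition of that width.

The largest bag has 2 vertices, giving width 1; this decomposition certifies tw(G) ≤ 1. Any graph with an edge has treewidth ≥ 1, and G has the edge 7–4. The upper and lower bounds meet at 1, so that is the treewidth.

Treewidth 1.
One optimal decomposition is:
Bags: B1 = {4, 7}  B2 = {3, 4}  B3 = {3, 5}  B4 = {2, 5}  B5 = {1, 2}  B6 = {1, 6}
Tree: B1–B2, B2–B3, B3–B4, B4–B5, B5–B6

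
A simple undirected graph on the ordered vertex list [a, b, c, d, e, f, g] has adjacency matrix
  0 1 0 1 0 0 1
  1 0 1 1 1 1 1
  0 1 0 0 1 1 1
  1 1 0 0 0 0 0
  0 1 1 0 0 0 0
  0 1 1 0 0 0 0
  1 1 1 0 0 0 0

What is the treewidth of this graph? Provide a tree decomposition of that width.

Treewidth 2.
One such decomposition:
Bags: B1 = {a, b, g}  B2 = {b, c, g}  B3 = {a, b, d}  B4 = {b, c, e}  B5 = {b, c, f}
Tree: B1–B2, B1–B3, B2–B4, B2–B5

Every bag has size at most 3, so the width is 3 − 1 = 2 and tw(G) ≤ 2. Conversely, {a, b, d} is a clique of size 3, and the vertices of any clique must share a bag in every tree decomposition; so some bag has ≥ 3 vertices and tw(G) ≥ 2. Combining the bounds, tw(G) = 2.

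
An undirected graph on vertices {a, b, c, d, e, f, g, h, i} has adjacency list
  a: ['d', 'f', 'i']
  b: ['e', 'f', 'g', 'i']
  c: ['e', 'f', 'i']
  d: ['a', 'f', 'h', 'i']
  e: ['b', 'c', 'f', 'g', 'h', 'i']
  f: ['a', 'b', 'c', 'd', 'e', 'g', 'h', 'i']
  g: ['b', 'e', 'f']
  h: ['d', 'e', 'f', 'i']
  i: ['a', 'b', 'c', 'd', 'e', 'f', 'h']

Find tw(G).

3

A width-3 tree decomposition is:
Bags: B1 = {e, f, h, i}  B2 = {b, e, f, i}  B3 = {b, e, f, g}  B4 = {d, f, h, i}  B5 = {c, e, f, i}  B6 = {a, d, f, i}
Tree: B1–B2, B2–B3, B1–B4, B1–B5, B4–B6
Each bag holds 4 vertices, so the decomposition has width 3, which upper-bounds the treewidth. For the lower bound, the 4 vertices {b, e, f, g} are pairwise adjacent, and any tree decomposition puts a clique entirely inside one bag — forcing width ≥ 3. Combining the bounds, tw(G) = 3.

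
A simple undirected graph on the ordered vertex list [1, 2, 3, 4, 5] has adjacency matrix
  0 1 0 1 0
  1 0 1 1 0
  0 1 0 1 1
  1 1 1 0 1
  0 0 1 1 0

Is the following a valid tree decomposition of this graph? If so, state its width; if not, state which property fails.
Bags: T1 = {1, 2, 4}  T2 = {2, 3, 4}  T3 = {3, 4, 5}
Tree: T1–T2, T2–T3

Yes; width 2.

Checking the three conditions: (i) the bags cover all of {1, 2, 3, 4, 5}; (ii) for each edge, some bag contains both endpoints; (iii) the bags containing any fixed vertex form a subtree. All hold, so the decomposition is valid with width 3 − 1 = 2.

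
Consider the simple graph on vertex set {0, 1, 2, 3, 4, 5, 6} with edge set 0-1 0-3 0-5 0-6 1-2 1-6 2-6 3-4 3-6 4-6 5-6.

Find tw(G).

2

A width-2 tree decomposition is:
Bags: B1 = {3, 4, 6}  B2 = {0, 3, 6}  B3 = {0, 1, 6}  B4 = {0, 5, 6}  B5 = {1, 2, 6}
Tree: B1–B2, B2–B3, B3–B4, B3–B5
Each bag holds 3 vertices, so the decomposition has width 2, which upper-bounds the treewidth. For the lower bound, the 3 vertices {0, 1, 6} are pairwise adjacent, and any tree decomposition puts a clique entirely inside one bag — forcing width ≥ 2. Therefore the treewidth is 2.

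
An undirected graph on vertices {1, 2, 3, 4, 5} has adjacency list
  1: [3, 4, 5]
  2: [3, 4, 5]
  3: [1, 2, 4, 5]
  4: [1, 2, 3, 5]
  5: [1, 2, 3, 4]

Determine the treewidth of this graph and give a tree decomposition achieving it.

Treewidth 3.
One optimal decomposition is:
Bags: B1 = {1, 3, 4, 5}  B2 = {2, 3, 4, 5}
Tree: B1–B2

The largest bag has 4 vertices, giving width 3; this decomposition certifies tw(G) ≤ 3. On the other hand G contains the 4-clique {1, 3, 4, 5}. A clique must lie in a single bag of any decomposition, so no decomposition can have width below 3. The upper and lower bounds meet at 3, so that is the treewidth.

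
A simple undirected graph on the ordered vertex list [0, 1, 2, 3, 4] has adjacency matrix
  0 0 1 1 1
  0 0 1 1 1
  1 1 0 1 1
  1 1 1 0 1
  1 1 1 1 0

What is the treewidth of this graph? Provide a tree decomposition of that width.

Treewidth 3.
Bags: B1 = {1, 2, 3, 4}  B2 = {0, 2, 3, 4}
Tree: B1–B2

Each bag holds 4 vertices, so the decomposition has width 3, which upper-bounds the treewidth. Conversely, {0, 2, 3, 4} is a clique of size 4, and the vertices of any clique must share a bag in every tree decomposition; so some bag has ≥ 4 vertices and tw(G) ≥ 3. Hence tw(G) = 3 exactly.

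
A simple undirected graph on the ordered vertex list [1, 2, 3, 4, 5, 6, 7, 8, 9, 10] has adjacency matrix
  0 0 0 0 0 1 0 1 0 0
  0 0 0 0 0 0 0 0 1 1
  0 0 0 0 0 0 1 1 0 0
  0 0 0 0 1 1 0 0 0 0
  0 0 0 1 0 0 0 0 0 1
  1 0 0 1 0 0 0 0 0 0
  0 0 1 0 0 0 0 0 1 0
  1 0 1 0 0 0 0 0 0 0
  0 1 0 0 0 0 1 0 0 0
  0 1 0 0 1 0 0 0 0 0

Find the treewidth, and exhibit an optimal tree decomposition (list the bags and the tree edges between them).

Treewidth 2.
Bags: B1 = {4, 5, 10}  B2 = {2, 4, 10}  B3 = {2, 4, 9}  B4 = {4, 7, 9}  B5 = {3, 4, 7}  B6 = {3, 4, 8}  B7 = {1, 4, 8}  B8 = {1, 4, 6}
Tree: B1–B2, B2–B3, B3–B4, B4–B5, B5–B6, B6–B7, B7–B8

The largest bag has 3 vertices, giving width 2; this decomposition certifies tw(G) ≤ 2. For the lower bound, G contains the cycle 4–5–10–2–9–7–3–8–1–6–4, so G is not a forest; only forests have treewidth ≤ 1, hence tw(G) ≥ 2. Therefore the treewidth is 2.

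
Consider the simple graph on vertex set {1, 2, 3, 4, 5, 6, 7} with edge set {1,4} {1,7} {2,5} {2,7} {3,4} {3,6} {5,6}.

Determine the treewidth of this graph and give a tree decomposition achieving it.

Treewidth 2.
One optimal decomposition is:
Bags: B1 = {3, 5, 6}  B2 = {2, 3, 5}  B3 = {2, 3, 7}  B4 = {1, 3, 7}  B5 = {1, 3, 4}
Tree: B1–B2, B2–B3, B3–B4, B4–B5

Every bag has size at most 3, so the width is 3 − 1 = 2 and tw(G) ≤ 2. Since 3–6–5–2–7–1–4–3 is a cycle in G, G is not acyclic. Forests are exactly the graphs of treewidth ≤ 1, so tw(G) ≥ 2. Therefore the treewidth is 2.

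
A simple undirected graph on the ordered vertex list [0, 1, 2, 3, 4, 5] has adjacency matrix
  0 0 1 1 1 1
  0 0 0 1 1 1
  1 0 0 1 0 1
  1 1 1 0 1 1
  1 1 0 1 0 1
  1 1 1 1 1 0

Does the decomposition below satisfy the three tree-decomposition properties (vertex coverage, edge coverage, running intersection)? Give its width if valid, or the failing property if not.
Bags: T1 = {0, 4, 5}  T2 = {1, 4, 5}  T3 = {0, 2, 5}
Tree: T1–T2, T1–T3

A tree decomposition must satisfy three properties: every vertex lies in some bag; for every edge, both endpoints lie together in some bag; and for every vertex, the bags containing it form a connected subtree. Here vertex 3 appears in no bag, so the decomposition is invalid.

No — vertex 3 appears in no bag.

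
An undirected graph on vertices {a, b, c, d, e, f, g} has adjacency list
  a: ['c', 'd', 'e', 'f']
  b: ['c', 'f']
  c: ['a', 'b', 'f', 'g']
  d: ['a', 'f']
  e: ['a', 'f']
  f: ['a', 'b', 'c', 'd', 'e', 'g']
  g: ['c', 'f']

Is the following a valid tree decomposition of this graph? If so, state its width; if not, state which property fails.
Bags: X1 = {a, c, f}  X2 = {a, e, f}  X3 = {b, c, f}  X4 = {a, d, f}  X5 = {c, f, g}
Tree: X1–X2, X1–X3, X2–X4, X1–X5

Vertex coverage: the bags together contain {a, b, c, d, e, f, g}, the full vertex set. Edge coverage: each edge of G has both endpoints in at least one bag. Running intersection: for every vertex, the bags containing it form a connected subtree. All three properties hold, so this is a valid tree decomposition of width max|bag| − 1 = 2, and hence tw(G) ≤ 2.

Yes; width 2.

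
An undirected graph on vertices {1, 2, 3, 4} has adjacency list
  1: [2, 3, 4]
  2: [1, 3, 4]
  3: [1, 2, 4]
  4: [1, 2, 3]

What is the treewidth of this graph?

3

A width-3 tree decomposition is:
Bags: B1 = {1, 2, 3, 4}
Tree: (single bag)
With just one bag of size 4, the width is 4 − 1 = 3, so tw(G) ≤ 3. Conversely, {1, 2, 3, 4} is a clique of size 4, and the vertices of any clique must share a bag in every tree decomposition; so some bag has ≥ 4 vertices and tw(G) ≥ 3. Therefore the treewidth is 3.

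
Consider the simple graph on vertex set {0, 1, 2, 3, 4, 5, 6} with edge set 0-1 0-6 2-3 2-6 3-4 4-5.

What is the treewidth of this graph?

A width-1 tree decomposition is:
Bags: B1 = {4, 5}  B2 = {3, 4}  B3 = {2, 3}  B4 = {2, 6}  B5 = {0, 6}  B6 = {0, 1}
Tree: B1–B2, B2–B3, B3–B4, B4–B5, B5–B6
The largest bag has 2 vertices, giving width 1; this decomposition certifies tw(G) ≤ 1. Since G has at least one edge (e.g. 5–4), it is not an edgeless graph, so tw(G) ≥ 1. The upper and lower bounds meet at 1, so that is the treewidth.

1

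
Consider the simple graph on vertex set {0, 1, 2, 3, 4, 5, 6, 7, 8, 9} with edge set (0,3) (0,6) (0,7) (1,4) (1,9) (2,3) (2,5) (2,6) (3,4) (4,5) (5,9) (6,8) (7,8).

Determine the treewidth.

A width-2 tree decomposition is:
Bags: B1 = {6, 7, 8}  B2 = {0, 6, 7}  B3 = {0, 2, 6}  B4 = {0, 2, 3}  B5 = {2, 3, 5}  B6 = {3, 4, 5}  B7 = {4, 5, 9}  B8 = {1, 4, 9}
Tree: B1–B2, B2–B3, B3–B4, B4–B5, B5–B6, B6–B7, B7–B8
The largest bag has 3 vertices, giving width 2; this decomposition certifies tw(G) ≤ 2. The edges 8–7–0–6–8 form a cycle, so G is not a tree and its treewidth is at least 2. Combining the bounds, tw(G) = 2.

2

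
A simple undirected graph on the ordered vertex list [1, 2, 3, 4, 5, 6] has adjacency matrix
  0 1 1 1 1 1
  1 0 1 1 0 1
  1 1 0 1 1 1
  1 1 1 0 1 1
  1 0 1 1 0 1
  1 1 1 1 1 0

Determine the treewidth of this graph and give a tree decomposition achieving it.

Each bag holds 5 vertices, so the decomposition has width 4, which upper-bounds the treewidth. On the other hand G contains the 5-clique {1, 2, 3, 4, 6}. A clique must lie in a single bag of any decomposition, so no decomposition can have width below 4. The upper and lower bounds meet at 4, so that is the treewidth.

Treewidth 4.
Bags: B1 = {1, 2, 3, 4, 6}  B2 = {1, 3, 4, 5, 6}
Tree: B1–B2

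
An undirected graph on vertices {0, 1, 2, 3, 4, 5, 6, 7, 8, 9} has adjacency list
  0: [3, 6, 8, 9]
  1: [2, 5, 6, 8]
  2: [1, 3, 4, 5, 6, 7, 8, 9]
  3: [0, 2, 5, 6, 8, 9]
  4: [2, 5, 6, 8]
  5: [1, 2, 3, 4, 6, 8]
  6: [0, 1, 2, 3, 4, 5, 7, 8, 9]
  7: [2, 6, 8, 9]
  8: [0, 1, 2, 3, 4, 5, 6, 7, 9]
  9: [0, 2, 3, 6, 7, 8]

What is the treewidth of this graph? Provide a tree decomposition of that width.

Each bag holds 5 vertices, so the decomposition has width 4, which upper-bounds the treewidth. Conversely, {0, 3, 6, 8, 9} is a clique of size 5, and the vertices of any clique must share a bag in every tree decomposition; so some bag has ≥ 5 vertices and tw(G) ≥ 4. Therefore the treewidth is 4.

Treewidth 4.
One optimal decomposition is:
Bags: B1 = {2, 6, 7, 8, 9}  B2 = {2, 3, 6, 8, 9}  B3 = {0, 3, 6, 8, 9}  B4 = {2, 3, 5, 6, 8}  B5 = {2, 4, 5, 6, 8}  B6 = {1, 2, 5, 6, 8}
Tree: B1–B2, B2–B3, B2–B4, B4–B5, B4–B6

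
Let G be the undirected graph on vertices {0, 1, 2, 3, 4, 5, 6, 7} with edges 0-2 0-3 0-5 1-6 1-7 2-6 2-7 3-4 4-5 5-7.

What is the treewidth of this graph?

A width-2 tree decomposition is:
Bags: B1 = {1, 6, 7}  B2 = {2, 6, 7}  B3 = {2, 5, 7}  B4 = {0, 2, 5}  B5 = {0, 4, 5}  B6 = {0, 3, 4}
Tree: B1–B2, B2–B3, B3–B4, B4–B5, B5–B6
The largest bag has 3 vertices, giving width 2; this decomposition certifies tw(G) ≤ 2. The edges 1–6–2–7–1 form a cycle, so G is not a tree and its treewidth is at least 2. Therefore the treewidth is 2.

2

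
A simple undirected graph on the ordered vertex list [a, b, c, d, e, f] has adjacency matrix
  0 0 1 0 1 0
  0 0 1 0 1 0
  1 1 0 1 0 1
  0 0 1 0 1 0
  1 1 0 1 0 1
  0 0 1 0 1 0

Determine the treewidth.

A width-2 tree decomposition is:
Bags: B1 = {b, c, e}  B2 = {c, d, e}  B3 = {c, e, f}  B4 = {a, c, e}
Tree: B1–B2, B2–B3, B3–B4
Each bag holds 3 vertices, so the decomposition has width 2, which upper-bounds the treewidth. The edges c–b–e–d–c form a cycle, so G is not a tree and its treewidth is at least 2. Hence tw(G) = 2 exactly.

2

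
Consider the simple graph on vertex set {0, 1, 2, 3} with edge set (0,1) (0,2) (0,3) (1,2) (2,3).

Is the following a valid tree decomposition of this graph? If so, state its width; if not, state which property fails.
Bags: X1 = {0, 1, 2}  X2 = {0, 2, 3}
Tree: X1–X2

Vertex coverage: the bags together contain {0, 1, 2, 3}, the full vertex set. Edge coverage: each edge of G has both endpoints in at least one bag. Running intersection: for every vertex, the bags containing it form a connected subtree. All three properties hold, so this is a valid tree decomposition of width max|bag| − 1 = 2, and hence tw(G) ≤ 2.

Yes; width 2.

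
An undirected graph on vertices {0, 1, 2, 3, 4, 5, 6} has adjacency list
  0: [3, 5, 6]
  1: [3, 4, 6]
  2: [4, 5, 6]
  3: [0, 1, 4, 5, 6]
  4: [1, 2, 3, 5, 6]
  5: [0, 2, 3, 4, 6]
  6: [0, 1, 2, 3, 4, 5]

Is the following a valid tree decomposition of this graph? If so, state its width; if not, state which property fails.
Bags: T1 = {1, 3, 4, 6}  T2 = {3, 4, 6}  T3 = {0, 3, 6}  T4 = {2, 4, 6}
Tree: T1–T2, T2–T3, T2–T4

A tree decomposition must satisfy three properties: every vertex lies in some bag; for every edge, both endpoints lie together in some bag; and for every vertex, the bags containing it form a connected subtree. Here vertex 5 appears in no bag, so the decomposition is invalid.

No — vertex 5 appears in no bag.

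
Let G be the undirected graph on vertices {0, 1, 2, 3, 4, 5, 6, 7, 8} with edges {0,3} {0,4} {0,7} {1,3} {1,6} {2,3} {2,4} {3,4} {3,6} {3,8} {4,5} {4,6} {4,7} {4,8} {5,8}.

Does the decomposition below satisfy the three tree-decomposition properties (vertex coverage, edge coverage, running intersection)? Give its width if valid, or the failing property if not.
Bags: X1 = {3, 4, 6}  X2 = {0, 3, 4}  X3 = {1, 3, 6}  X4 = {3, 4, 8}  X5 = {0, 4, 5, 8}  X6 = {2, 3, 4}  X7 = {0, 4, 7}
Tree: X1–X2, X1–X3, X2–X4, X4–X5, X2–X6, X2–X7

No — bags containing vertex 0 are not connected in the tree.

A tree decomposition must satisfy three properties: every vertex lies in some bag; for every edge, both endpoints lie together in some bag; and for every vertex, the bags containing it form a connected subtree. Here bags containing vertex 0 are not connected in the tree, so the decomposition is invalid.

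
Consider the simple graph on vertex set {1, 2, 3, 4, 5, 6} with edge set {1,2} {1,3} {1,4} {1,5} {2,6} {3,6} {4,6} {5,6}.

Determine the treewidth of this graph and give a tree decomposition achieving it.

Each bag holds 3 vertices, so the decomposition has width 2, which upper-bounds the treewidth. For the lower bound, G contains the cycle 4–1–5–6–4, so G is not a forest; only forests have treewidth ≤ 1, hence tw(G) ≥ 2. Therefore the treewidth is 2.

Treewidth 2.
One optimal decomposition is:
Bags: B1 = {1, 4, 6}  B2 = {1, 5, 6}  B3 = {1, 3, 6}  B4 = {1, 2, 6}
Tree: B1–B2, B2–B3, B3–B4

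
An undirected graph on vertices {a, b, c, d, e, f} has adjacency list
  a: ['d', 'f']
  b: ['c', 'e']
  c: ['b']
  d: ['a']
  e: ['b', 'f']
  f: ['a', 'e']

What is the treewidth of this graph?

1

A width-1 tree decomposition is:
Bags: B1 = {b, c}  B2 = {b, e}  B3 = {e, f}  B4 = {a, f}  B5 = {a, d}
Tree: B1–B2, B2–B3, B3–B4, B4–B5
The largest bag has 2 vertices, giving width 1; this decomposition certifies tw(G) ≤ 1. G has an edge, so its treewidth is at least 1. The upper and lower bounds meet at 1, so that is the treewidth.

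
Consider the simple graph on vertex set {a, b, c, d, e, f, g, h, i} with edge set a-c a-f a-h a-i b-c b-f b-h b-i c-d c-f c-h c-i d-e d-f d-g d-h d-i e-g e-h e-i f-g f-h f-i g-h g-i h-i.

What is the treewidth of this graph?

A width-4 tree decomposition is:
Bags: B1 = {c, d, f, h, i}  B2 = {a, c, f, h, i}  B3 = {d, f, g, h, i}  B4 = {d, e, g, h, i}  B5 = {b, c, f, h, i}
Tree: B1–B2, B1–B3, B3–B4, B1–B5
Every bag has size at most 5, so the width is 5 − 1 = 4 and tw(G) ≤ 4. Conversely, {d, e, g, h, i} is a clique of size 5, and the vertices of any clique must share a bag in every tree decomposition; so some bag has ≥ 5 vertices and tw(G) ≥ 4. Therefore the treewidth is 4.

4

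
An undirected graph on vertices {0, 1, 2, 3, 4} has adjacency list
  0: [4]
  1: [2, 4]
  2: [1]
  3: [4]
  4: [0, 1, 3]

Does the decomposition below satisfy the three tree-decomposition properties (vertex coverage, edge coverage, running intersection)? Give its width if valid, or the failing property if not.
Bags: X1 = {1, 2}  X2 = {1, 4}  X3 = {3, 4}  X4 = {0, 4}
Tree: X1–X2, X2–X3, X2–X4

Yes; width 1.

Checking the three conditions: (i) the bags cover all of {0, 1, 2, 3, 4}; (ii) for each edge, some bag contains both endpoints; (iii) the bags containing any fixed vertex form a subtree. All hold, so the decomposition is valid with width 2 − 1 = 1.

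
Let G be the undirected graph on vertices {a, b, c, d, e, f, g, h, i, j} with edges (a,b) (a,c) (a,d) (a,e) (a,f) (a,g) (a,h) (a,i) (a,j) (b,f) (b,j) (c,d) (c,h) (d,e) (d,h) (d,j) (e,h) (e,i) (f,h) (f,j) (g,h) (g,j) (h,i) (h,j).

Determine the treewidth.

A width-3 tree decomposition is:
Bags: B1 = {a, f, h, j}  B2 = {a, d, h, j}  B3 = {a, g, h, j}  B4 = {a, d, e, h}  B5 = {a, b, f, j}  B6 = {a, e, h, i}  B7 = {a, c, d, h}
Tree: B1–B2, B1–B3, B2–B4, B1–B5, B4–B6, B4–B7
Each bag holds 4 vertices, so the decomposition has width 3, which upper-bounds the treewidth. On the other hand G contains the 4-clique {a, d, h, j}. A clique must lie in a single bag of any decomposition, so no decomposition can have width below 3. Hence tw(G) = 3 exactly.

3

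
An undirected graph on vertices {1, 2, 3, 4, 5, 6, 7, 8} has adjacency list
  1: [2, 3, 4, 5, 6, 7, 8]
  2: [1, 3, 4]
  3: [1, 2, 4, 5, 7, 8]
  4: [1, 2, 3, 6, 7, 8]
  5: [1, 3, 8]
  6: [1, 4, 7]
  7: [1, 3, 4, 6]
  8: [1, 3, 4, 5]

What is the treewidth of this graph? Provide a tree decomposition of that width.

Each bag holds 4 vertices, so the decomposition has width 3, which upper-bounds the treewidth. For the lower bound, the 4 vertices {1, 3, 4, 8} are pairwise adjacent, and any tree decomposition puts a clique entirely inside one bag — forcing width ≥ 3. Hence tw(G) = 3 exactly.

Treewidth 3.
Bags: B1 = {1, 3, 4, 8}  B2 = {1, 3, 4, 7}  B3 = {1, 2, 3, 4}  B4 = {1, 3, 5, 8}  B5 = {1, 4, 6, 7}
Tree: B1–B2, B2–B3, B1–B4, B2–B5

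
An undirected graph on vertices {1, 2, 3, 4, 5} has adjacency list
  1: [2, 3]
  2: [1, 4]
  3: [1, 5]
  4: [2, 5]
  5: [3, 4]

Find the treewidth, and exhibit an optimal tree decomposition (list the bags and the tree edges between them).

Treewidth 2.
One such decomposition:
Bags: B1 = {2, 4, 5}  B2 = {1, 2, 5}  B3 = {1, 3, 5}
Tree: B1–B2, B2–B3

Each bag holds 3 vertices, so the decomposition has width 2, which upper-bounds the treewidth. The edges 5–4–2–1–3–5 form a cycle, so G is not a tree and its treewidth is at least 2. The upper and lower bounds meet at 2, so that is the treewidth.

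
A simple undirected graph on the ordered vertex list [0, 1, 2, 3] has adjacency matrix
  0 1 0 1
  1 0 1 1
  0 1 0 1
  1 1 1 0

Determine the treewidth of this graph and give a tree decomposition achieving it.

Every bag has size at most 3, so the width is 3 − 1 = 2 and tw(G) ≤ 2. For the lower bound, the 3 vertices {0, 1, 3} are pairwise adjacent, and any tree decomposition puts a clique entirely inside one bag — forcing width ≥ 2. Therefore the treewidth is 2.

Treewidth 2.
One such decomposition:
Bags: B1 = {1, 2, 3}  B2 = {0, 1, 3}
Tree: B1–B2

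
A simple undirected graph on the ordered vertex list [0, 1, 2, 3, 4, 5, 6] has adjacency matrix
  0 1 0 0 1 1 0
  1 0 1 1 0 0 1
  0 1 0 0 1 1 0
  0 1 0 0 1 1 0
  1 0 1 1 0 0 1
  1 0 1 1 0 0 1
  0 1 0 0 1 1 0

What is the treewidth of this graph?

3

A width-3 tree decomposition is:
Bags: B1 = {1, 4, 5, 6}  B2 = {1, 2, 4, 5}  B3 = {0, 1, 4, 5}  B4 = {1, 3, 4, 5}
Tree: B1–B2, B2–B3, B3–B4
Every bag has size at most 4, so the width is 4 − 1 = 3 and tw(G) ≤ 3. For the lower bound: the 4 vertex sets {5,6}, {1,2}, {4}, {0} are disjoint, each induces a connected subgraph, and every pair is joined by at least one edge of G. Contracting each set to a single vertex therefore yields K_{4} as a minor, and since treewidth is minor-monotone, tw(G) ≥ tw(K_{4}) = 3. The upper and lower bounds meet at 3, so that is the treewidth.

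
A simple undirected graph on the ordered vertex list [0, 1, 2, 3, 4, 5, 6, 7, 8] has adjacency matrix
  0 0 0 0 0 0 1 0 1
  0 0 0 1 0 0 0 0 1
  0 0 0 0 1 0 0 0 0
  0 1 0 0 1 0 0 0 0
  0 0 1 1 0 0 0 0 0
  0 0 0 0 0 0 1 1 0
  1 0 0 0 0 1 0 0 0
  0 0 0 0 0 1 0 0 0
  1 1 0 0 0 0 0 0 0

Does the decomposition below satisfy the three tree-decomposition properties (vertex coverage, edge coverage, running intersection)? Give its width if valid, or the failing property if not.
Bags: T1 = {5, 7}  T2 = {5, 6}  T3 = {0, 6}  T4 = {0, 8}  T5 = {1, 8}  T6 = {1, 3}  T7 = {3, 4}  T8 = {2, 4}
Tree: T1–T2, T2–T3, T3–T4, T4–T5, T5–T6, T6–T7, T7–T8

Vertex coverage: the bags together contain {0, 1, 2, 3, 4, 5, 6, 7, 8}, the full vertex set. Edge coverage: each edge of G has both endpoints in at least one bag. Running intersection: for every vertex, the bags containing it form a connected subtree. All three properties hold, so this is a valid tree decomposition of width max|bag| − 1 = 1, and hence tw(G) ≤ 1.

Yes; width 1.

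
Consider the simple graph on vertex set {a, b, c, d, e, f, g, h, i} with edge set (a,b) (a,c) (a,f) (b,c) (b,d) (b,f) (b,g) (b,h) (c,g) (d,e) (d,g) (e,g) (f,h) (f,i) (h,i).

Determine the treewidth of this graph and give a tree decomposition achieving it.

Each bag holds 3 vertices, so the decomposition has width 2, which upper-bounds the treewidth. Conversely, {d, e, g} is a clique of size 3, and the vertices of any clique must share a bag in every tree decomposition; so some bag has ≥ 3 vertices and tw(G) ≥ 2. Therefore the treewidth is 2.

Treewidth 2.
One such decomposition:
Bags: B1 = {a, b, c}  B2 = {b, c, g}  B3 = {b, d, g}  B4 = {a, b, f}  B5 = {b, f, h}  B6 = {d, e, g}  B7 = {f, h, i}
Tree: B1–B2, B2–B3, B1–B4, B4–B5, B3–B6, B5–B7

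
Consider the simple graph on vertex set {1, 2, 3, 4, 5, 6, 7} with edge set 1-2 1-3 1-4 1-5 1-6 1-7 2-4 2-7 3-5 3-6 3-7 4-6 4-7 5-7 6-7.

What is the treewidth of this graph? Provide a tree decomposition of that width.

Treewidth 3.
One such decomposition:
Bags: B1 = {1, 4, 6, 7}  B2 = {1, 2, 4, 7}  B3 = {1, 3, 6, 7}  B4 = {1, 3, 5, 7}
Tree: B1–B2, B1–B3, B3–B4

Every bag has size at most 4, so the width is 4 − 1 = 3 and tw(G) ≤ 3. For the lower bound, the 4 vertices {1, 2, 4, 7} are pairwise adjacent, and any tree decomposition puts a clique entirely inside one bag — forcing width ≥ 3. The upper and lower bounds meet at 3, so that is the treewidth.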